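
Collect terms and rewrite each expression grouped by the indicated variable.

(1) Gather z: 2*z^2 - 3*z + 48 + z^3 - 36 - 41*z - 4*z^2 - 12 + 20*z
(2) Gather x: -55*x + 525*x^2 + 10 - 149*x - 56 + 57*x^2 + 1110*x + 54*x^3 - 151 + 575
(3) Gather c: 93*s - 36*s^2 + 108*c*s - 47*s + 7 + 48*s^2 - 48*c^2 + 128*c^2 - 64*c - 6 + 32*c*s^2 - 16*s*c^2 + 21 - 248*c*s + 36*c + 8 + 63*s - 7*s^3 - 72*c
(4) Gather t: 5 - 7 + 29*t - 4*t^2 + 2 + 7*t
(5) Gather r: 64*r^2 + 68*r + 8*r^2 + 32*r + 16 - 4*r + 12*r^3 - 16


(1) = z^3 - 2*z^2 - 24*z
(2) = 54*x^3 + 582*x^2 + 906*x + 378
(3) = c^2*(80 - 16*s) + c*(32*s^2 - 140*s - 100) - 7*s^3 + 12*s^2 + 109*s + 30
(4) = -4*t^2 + 36*t
(5) = 12*r^3 + 72*r^2 + 96*r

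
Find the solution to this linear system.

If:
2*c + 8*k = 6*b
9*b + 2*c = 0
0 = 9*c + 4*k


Then:
b = 0
c = 0
k = 0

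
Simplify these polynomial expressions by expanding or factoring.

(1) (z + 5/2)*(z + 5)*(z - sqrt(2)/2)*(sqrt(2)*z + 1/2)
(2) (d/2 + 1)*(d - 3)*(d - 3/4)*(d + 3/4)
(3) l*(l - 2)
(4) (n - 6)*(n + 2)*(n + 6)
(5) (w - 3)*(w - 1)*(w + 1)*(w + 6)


(1) = sqrt(2)*z^4 - z^3/2 + 15*sqrt(2)*z^3/2 - 15*z^2/4 + 49*sqrt(2)*z^2/4 - 25*z/4 - 15*sqrt(2)*z/8 - 25*sqrt(2)/8
(2) = d^4/2 - d^3/2 - 105*d^2/32 + 9*d/32 + 27/16
(3) = l^2 - 2*l
(4) = n^3 + 2*n^2 - 36*n - 72
(5) = w^4 + 3*w^3 - 19*w^2 - 3*w + 18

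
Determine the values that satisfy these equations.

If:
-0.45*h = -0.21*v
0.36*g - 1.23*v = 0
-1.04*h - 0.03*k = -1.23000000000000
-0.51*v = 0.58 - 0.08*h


Then:
g = -4.19
h = -0.57
k = 60.85
v = -1.23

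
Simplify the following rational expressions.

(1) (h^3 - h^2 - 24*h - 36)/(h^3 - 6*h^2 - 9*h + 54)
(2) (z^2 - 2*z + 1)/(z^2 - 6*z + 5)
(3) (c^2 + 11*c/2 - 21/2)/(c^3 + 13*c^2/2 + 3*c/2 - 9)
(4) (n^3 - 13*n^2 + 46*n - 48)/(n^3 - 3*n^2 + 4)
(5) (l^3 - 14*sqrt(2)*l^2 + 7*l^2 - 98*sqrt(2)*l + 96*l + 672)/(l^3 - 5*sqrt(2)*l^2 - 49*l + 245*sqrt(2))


(1) = (h + 2)/(h - 3)
(2) = (z - 1)/(z - 5)
(3) = (2*c^2 + 11*c - 21)/(2*c^3 + 13*c^2 + 3*c - 18)
(4) = (n^2 - 11*n + 24)/(n^2 - n - 2)
(5) = (l^2 - 14*sqrt(2)*l + 96)/(l^2 + l*(-5*sqrt(2) - 7) + 35*sqrt(2))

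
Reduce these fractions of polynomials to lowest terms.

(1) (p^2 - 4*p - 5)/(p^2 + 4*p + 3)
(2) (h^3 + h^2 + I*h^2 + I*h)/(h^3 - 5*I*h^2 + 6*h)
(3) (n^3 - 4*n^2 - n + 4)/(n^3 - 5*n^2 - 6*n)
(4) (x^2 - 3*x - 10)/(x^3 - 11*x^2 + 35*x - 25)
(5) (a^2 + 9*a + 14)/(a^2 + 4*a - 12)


(1) = (p - 5)/(p + 3)
(2) = (h + 1)/(h - 6*I)
(3) = (n^2 - 5*n + 4)/(n^2 - 6*n)
(4) = (x + 2)/(x^2 - 6*x + 5)
(5) = (a^2 + 9*a + 14)/(a^2 + 4*a - 12)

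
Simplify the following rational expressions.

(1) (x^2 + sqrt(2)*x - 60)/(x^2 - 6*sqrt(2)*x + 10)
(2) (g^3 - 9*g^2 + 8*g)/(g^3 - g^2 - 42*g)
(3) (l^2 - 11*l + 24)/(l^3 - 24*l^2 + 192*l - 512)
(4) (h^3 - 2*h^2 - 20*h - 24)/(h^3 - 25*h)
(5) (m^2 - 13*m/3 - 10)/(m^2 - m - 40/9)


(1) = (x + 6*sqrt(2))/(x - sqrt(2))
(2) = (g^2 - 9*g + 8)/(g^2 - g - 42)
(3) = (l - 3)/(l^2 - 16*l + 64)
(4) = (h^3 - 2*h^2 - 20*h - 24)/(h^3 - 25*h)
(5) = (3*m - 18)/(3*m - 8)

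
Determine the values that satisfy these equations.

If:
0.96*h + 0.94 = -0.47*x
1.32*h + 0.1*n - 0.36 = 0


Then:
h = -0.489583333333333*x - 0.979166666666667
n = 6.4625*x + 16.525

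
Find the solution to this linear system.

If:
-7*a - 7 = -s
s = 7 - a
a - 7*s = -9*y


Then:
a = 0
s = 7
y = 49/9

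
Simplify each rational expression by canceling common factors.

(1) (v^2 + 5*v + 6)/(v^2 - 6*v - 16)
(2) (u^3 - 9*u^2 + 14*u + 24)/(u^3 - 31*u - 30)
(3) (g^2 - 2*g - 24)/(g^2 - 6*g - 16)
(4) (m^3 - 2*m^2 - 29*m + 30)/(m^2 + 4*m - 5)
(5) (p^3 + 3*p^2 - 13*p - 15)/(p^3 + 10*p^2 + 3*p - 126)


(1) = (v + 3)/(v - 8)
(2) = (u - 4)/(u + 5)
(3) = (g^2 - 2*g - 24)/(g^2 - 6*g - 16)
(4) = m - 6
(5) = (p^2 + 6*p + 5)/(p^2 + 13*p + 42)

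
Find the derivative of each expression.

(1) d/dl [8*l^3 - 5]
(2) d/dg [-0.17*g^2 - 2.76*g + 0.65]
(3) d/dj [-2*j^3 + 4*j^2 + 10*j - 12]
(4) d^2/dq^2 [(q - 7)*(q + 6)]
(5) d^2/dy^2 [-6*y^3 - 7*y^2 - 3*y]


(1) = 24*l^2
(2) = -0.34*g - 2.76
(3) = -6*j^2 + 8*j + 10
(4) = 2
(5) = -36*y - 14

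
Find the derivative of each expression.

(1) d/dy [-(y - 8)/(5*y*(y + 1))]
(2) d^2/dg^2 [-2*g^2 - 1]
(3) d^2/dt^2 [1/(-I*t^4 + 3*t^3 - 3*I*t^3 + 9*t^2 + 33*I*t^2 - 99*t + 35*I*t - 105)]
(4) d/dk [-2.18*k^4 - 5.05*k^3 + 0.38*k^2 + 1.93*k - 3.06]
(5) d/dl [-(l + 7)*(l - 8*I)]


(1) = (y^2 - 16*y - 8)/(5*y^2*(y^2 + 2*y + 1))
(2) = -4
(3) = 2*(3*(2*I*t^2 - 3*t + 3*I*t - 3 - 11*I)*(I*t^4 - 3*t^3 + 3*I*t^3 - 9*t^2 - 33*I*t^2 + 99*t - 35*I*t + 105) - (-4*I*t^3 + 9*t^2 - 9*I*t^2 + 18*t + 66*I*t - 99 + 35*I)^2)/(I*t^4 - 3*t^3 + 3*I*t^3 - 9*t^2 - 33*I*t^2 + 99*t - 35*I*t + 105)^3
(4) = -8.72*k^3 - 15.15*k^2 + 0.76*k + 1.93
(5) = -2*l - 7 + 8*I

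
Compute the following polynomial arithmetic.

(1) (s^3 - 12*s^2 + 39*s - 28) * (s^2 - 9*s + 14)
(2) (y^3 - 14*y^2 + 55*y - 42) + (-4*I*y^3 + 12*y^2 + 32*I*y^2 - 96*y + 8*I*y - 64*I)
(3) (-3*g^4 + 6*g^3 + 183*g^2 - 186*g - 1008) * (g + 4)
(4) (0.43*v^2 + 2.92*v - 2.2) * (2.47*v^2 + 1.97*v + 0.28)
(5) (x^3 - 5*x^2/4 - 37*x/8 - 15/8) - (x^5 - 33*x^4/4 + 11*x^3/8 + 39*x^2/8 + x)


(1) = s^5 - 21*s^4 + 161*s^3 - 547*s^2 + 798*s - 392
(2) = y^3 - 4*I*y^3 - 2*y^2 + 32*I*y^2 - 41*y + 8*I*y - 42 - 64*I
(3) = -3*g^5 - 6*g^4 + 207*g^3 + 546*g^2 - 1752*g - 4032
(4) = 1.0621*v^4 + 8.0595*v^3 + 0.4388*v^2 - 3.5164*v - 0.616
(5) = -x^5 + 33*x^4/4 - 3*x^3/8 - 49*x^2/8 - 45*x/8 - 15/8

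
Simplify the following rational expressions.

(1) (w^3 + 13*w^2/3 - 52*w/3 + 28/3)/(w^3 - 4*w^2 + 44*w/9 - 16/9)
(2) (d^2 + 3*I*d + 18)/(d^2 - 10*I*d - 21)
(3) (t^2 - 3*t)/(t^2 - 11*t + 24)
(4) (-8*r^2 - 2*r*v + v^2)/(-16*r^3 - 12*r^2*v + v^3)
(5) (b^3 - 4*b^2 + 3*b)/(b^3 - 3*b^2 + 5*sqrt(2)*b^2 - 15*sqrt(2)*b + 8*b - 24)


(1) = (3*w + 21)/(3*w - 4)
(2) = (d + 6*I)/(d - 7*I)
(3) = t/(t - 8)
(4) = 1/(2*r + v)
(5) = (b^2 - b)/(b^2 + 5*sqrt(2)*b + 8)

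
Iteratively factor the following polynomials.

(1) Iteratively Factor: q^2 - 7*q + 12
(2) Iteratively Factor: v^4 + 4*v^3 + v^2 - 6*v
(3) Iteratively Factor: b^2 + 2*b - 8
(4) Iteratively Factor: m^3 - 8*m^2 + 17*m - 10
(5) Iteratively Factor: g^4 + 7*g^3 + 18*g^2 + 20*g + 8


(1) = (q - 4)*(q - 3)
(2) = (v - 1)*(v^3 + 5*v^2 + 6*v) = v*(v - 1)*(v^2 + 5*v + 6) = v*(v - 1)*(v + 2)*(v + 3)
(3) = (b + 4)*(b - 2)
(4) = (m - 5)*(m^2 - 3*m + 2) = (m - 5)*(m - 2)*(m - 1)
(5) = (g + 2)*(g^3 + 5*g^2 + 8*g + 4) = (g + 2)^2*(g^2 + 3*g + 2) = (g + 1)*(g + 2)^2*(g + 2)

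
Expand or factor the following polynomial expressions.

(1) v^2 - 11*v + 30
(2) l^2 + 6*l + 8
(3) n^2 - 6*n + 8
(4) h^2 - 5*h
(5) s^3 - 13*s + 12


(1) = (v - 6)*(v - 5)
(2) = (l + 2)*(l + 4)
(3) = (n - 4)*(n - 2)
(4) = h*(h - 5)
(5) = (s - 3)*(s - 1)*(s + 4)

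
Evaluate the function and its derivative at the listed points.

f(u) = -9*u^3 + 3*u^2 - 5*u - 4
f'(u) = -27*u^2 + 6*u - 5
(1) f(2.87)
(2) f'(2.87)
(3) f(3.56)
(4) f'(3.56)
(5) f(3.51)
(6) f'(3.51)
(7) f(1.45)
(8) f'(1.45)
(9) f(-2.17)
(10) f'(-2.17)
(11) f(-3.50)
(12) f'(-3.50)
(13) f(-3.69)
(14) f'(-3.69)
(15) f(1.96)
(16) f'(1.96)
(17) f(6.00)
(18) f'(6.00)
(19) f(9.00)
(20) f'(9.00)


(1) = -206.40
(2) = -210.18
(3) = -389.84
(4) = -325.83
(5) = -373.78
(6) = -316.58
(7) = -32.38
(8) = -53.07
(9) = 112.94
(10) = -145.16
(11) = 436.12
(12) = -356.75
(13) = 507.49
(14) = -394.77
(15) = -70.04
(16) = -96.96
(17) = -1870.00
(18) = -941.00
(19) = -6367.00
(20) = -2138.00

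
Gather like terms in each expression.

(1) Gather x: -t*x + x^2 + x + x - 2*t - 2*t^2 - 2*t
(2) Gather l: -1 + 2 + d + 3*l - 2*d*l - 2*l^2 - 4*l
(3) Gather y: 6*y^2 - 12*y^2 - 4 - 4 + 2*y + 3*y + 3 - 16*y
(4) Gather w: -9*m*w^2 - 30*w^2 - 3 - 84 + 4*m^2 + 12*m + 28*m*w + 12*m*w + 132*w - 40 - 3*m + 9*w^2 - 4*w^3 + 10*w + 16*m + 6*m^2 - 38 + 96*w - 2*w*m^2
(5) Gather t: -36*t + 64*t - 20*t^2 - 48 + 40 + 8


(1) = -2*t^2 - 4*t + x^2 + x*(2 - t)
(2) = d - 2*l^2 + l*(-2*d - 1) + 1
(3) = -6*y^2 - 11*y - 5
(4) = 10*m^2 + 25*m - 4*w^3 + w^2*(-9*m - 21) + w*(-2*m^2 + 40*m + 238) - 165
(5) = -20*t^2 + 28*t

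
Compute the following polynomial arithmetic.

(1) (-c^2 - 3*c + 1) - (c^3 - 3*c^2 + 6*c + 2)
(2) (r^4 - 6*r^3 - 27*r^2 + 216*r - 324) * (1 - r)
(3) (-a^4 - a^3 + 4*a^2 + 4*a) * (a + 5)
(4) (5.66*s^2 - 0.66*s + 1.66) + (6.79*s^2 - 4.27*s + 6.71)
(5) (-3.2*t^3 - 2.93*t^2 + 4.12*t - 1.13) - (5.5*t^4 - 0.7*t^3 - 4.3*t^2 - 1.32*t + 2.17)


(1) = -c^3 + 2*c^2 - 9*c - 1
(2) = -r^5 + 7*r^4 + 21*r^3 - 243*r^2 + 540*r - 324
(3) = -a^5 - 6*a^4 - a^3 + 24*a^2 + 20*a
(4) = 12.45*s^2 - 4.93*s + 8.37
(5) = -5.5*t^4 - 2.5*t^3 + 1.37*t^2 + 5.44*t - 3.3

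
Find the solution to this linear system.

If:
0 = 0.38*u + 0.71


Then:
u = -1.87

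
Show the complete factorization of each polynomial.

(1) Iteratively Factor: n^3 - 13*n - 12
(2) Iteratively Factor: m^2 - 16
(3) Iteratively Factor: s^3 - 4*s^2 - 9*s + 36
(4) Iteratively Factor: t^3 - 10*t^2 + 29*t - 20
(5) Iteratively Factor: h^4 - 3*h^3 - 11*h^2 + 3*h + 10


(1) = (n + 3)*(n^2 - 3*n - 4) = (n + 1)*(n + 3)*(n - 4)
(2) = (m + 4)*(m - 4)
(3) = (s - 3)*(s^2 - s - 12) = (s - 4)*(s - 3)*(s + 3)
(4) = (t - 1)*(t^2 - 9*t + 20) = (t - 5)*(t - 1)*(t - 4)
(5) = (h - 1)*(h^3 - 2*h^2 - 13*h - 10) = (h - 5)*(h - 1)*(h^2 + 3*h + 2) = (h - 5)*(h - 1)*(h + 1)*(h + 2)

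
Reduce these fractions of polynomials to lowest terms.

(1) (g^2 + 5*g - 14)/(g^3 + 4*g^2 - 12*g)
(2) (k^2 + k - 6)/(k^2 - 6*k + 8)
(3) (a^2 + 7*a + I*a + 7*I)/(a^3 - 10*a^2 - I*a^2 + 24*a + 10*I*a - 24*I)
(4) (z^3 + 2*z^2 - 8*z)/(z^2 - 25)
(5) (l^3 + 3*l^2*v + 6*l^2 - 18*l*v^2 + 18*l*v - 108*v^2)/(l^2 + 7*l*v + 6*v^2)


(1) = (g + 7)/(g^2 + 6*g)
(2) = (k + 3)/(k - 4)
(3) = (a^2 + a*(7 + I) + 7*I)/(a^3 + a^2*(-10 - I) + a*(24 + 10*I) - 24*I)
(4) = (z^3 + 2*z^2 - 8*z)/(z^2 - 25)
(5) = (l^2 - 3*l*v + 6*l - 18*v)/(l + v)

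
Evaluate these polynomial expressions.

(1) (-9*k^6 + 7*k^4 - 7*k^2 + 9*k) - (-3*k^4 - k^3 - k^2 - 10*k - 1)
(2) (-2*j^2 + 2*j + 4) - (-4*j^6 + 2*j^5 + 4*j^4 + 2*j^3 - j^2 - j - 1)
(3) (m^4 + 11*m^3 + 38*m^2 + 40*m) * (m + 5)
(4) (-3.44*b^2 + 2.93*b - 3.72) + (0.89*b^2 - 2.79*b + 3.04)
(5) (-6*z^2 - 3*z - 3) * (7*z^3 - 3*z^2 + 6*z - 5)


(1) = -9*k^6 + 10*k^4 + k^3 - 6*k^2 + 19*k + 1
(2) = 4*j^6 - 2*j^5 - 4*j^4 - 2*j^3 - j^2 + 3*j + 5
(3) = m^5 + 16*m^4 + 93*m^3 + 230*m^2 + 200*m
(4) = -2.55*b^2 + 0.14*b - 0.68
(5) = -42*z^5 - 3*z^4 - 48*z^3 + 21*z^2 - 3*z + 15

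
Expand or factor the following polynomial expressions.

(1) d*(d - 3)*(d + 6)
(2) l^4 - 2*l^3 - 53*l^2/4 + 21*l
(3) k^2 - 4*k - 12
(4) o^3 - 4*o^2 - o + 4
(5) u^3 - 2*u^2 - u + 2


(1) = d^3 + 3*d^2 - 18*d
(2) = l*(l - 4)*(l - 3/2)*(l + 7/2)
(3) = (k - 6)*(k + 2)
(4) = (o - 4)*(o - 1)*(o + 1)
(5) = (u - 2)*(u - 1)*(u + 1)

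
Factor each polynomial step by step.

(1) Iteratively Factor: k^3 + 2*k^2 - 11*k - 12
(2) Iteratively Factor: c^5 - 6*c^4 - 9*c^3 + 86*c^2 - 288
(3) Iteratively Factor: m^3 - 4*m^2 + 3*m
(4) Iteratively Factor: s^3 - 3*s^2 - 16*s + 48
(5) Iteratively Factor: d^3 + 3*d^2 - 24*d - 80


(1) = (k + 4)*(k^2 - 2*k - 3) = (k + 1)*(k + 4)*(k - 3)
(2) = (c - 3)*(c^4 - 3*c^3 - 18*c^2 + 32*c + 96) = (c - 4)*(c - 3)*(c^3 + c^2 - 14*c - 24) = (c - 4)*(c - 3)*(c + 2)*(c^2 - c - 12) = (c - 4)*(c - 3)*(c + 2)*(c + 3)*(c - 4)
(3) = (m - 3)*(m^2 - m) = m*(m - 3)*(m - 1)
(4) = (s - 3)*(s^2 - 16) = (s - 3)*(s + 4)*(s - 4)
(5) = (d + 4)*(d^2 - d - 20) = (d - 5)*(d + 4)*(d + 4)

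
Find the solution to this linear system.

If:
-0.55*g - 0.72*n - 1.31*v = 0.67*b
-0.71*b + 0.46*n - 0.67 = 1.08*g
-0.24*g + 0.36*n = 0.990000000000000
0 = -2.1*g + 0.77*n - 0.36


Then:
b = -0.37
g = 1.11
n = 3.49
v = -2.19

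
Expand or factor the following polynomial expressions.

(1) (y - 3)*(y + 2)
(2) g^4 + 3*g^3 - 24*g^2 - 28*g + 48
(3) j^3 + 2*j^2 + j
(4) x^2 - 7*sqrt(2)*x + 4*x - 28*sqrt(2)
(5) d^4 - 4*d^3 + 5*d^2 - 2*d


(1) = y^2 - y - 6
(2) = (g - 4)*(g - 1)*(g + 2)*(g + 6)
(3) = j*(j + 1)^2
(4) = (x + 4)*(x - 7*sqrt(2))
(5) = d*(d - 2)*(d - 1)^2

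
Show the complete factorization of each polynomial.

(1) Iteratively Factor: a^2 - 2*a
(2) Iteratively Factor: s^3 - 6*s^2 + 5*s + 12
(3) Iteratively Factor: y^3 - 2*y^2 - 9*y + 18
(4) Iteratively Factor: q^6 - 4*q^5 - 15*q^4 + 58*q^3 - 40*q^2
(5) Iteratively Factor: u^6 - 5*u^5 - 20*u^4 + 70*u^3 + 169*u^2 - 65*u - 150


(1) = (a)*(a - 2)
(2) = (s - 4)*(s^2 - 2*s - 3) = (s - 4)*(s + 1)*(s - 3)
(3) = (y - 3)*(y^2 + y - 6) = (y - 3)*(y - 2)*(y + 3)
(4) = (q)*(q^5 - 4*q^4 - 15*q^3 + 58*q^2 - 40*q) = q*(q - 5)*(q^4 + q^3 - 10*q^2 + 8*q) = q*(q - 5)*(q - 1)*(q^3 + 2*q^2 - 8*q) = q*(q - 5)*(q - 2)*(q - 1)*(q^2 + 4*q) = q^2*(q - 5)*(q - 2)*(q - 1)*(q + 4)
(5) = (u + 1)*(u^5 - 6*u^4 - 14*u^3 + 84*u^2 + 85*u - 150) = (u - 5)*(u + 1)*(u^4 - u^3 - 19*u^2 - 11*u + 30) = (u - 5)*(u + 1)*(u + 3)*(u^3 - 4*u^2 - 7*u + 10) = (u - 5)*(u - 1)*(u + 1)*(u + 3)*(u^2 - 3*u - 10) = (u - 5)^2*(u - 1)*(u + 1)*(u + 3)*(u + 2)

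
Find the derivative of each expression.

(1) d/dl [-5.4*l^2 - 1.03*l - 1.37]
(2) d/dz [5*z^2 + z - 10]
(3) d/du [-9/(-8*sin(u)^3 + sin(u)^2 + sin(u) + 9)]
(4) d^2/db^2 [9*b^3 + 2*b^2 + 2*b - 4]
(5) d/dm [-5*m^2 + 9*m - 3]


(1) = -10.8*l - 1.03
(2) = 10*z + 1
(3) = 9*(-24*sin(u)^2 + 2*sin(u) + 1)*cos(u)/(-8*sin(u)^3 + sin(u)^2 + sin(u) + 9)^2
(4) = 54*b + 4
(5) = 9 - 10*m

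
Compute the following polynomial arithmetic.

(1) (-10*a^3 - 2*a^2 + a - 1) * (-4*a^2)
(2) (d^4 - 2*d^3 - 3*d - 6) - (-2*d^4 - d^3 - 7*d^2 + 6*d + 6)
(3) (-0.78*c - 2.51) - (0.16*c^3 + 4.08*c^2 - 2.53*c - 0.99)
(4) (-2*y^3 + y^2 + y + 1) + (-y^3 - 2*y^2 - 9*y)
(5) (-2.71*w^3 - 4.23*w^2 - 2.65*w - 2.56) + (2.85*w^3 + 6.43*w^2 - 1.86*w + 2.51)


(1) = 40*a^5 + 8*a^4 - 4*a^3 + 4*a^2
(2) = 3*d^4 - d^3 + 7*d^2 - 9*d - 12
(3) = -0.16*c^3 - 4.08*c^2 + 1.75*c - 1.52
(4) = -3*y^3 - y^2 - 8*y + 1
(5) = 0.14*w^3 + 2.2*w^2 - 4.51*w - 0.05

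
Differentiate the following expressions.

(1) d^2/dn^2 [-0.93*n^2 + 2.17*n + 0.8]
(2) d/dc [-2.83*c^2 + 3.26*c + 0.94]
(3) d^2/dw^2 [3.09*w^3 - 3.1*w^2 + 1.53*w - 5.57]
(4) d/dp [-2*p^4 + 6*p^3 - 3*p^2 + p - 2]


(1) = -1.86000000000000
(2) = 3.26 - 5.66*c
(3) = 18.54*w - 6.2
(4) = -8*p^3 + 18*p^2 - 6*p + 1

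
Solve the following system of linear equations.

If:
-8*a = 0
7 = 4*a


Then:
No Solution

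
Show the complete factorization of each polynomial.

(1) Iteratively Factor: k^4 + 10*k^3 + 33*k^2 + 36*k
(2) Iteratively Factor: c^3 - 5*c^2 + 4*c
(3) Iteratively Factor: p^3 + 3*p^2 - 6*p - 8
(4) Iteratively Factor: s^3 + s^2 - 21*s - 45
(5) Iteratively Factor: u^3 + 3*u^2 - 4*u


(1) = (k + 3)*(k^3 + 7*k^2 + 12*k) = (k + 3)*(k + 4)*(k^2 + 3*k) = k*(k + 3)*(k + 4)*(k + 3)
(2) = (c)*(c^2 - 5*c + 4) = c*(c - 1)*(c - 4)
(3) = (p - 2)*(p^2 + 5*p + 4) = (p - 2)*(p + 4)*(p + 1)
(4) = (s + 3)*(s^2 - 2*s - 15) = (s + 3)^2*(s - 5)
(5) = (u - 1)*(u^2 + 4*u) = u*(u - 1)*(u + 4)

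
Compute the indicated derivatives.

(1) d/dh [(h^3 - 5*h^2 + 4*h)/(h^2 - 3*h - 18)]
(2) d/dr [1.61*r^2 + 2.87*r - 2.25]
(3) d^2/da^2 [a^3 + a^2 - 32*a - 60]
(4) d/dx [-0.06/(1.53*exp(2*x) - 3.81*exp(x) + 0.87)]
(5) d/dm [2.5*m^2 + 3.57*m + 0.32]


(1) = (h^4 - 6*h^3 - 43*h^2 + 180*h - 72)/(h^4 - 6*h^3 - 27*h^2 + 108*h + 324)
(2) = 3.22*r + 2.87
(3) = 6*a + 2
(4) = (0.1836*exp(x) - 0.2286)*exp(x)/(1.53*exp(2*x) - 3.81*exp(x) + 0.87)^2
(5) = 5.0*m + 3.57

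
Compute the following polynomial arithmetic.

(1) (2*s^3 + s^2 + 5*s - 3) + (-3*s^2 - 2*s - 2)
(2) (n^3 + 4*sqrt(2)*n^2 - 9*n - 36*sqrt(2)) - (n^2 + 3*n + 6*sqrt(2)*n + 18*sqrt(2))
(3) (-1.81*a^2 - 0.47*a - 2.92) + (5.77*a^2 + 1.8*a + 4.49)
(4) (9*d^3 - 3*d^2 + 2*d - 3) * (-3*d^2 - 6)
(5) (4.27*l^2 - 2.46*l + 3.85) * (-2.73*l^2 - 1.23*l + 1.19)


(1) = 2*s^3 - 2*s^2 + 3*s - 5
(2) = n^3 - n^2 + 4*sqrt(2)*n^2 - 12*n - 6*sqrt(2)*n - 54*sqrt(2)
(3) = 3.96*a^2 + 1.33*a + 1.57
(4) = -27*d^5 + 9*d^4 - 60*d^3 + 27*d^2 - 12*d + 18
(5) = -11.6571*l^4 + 1.4637*l^3 - 2.4034*l^2 - 7.6629*l + 4.5815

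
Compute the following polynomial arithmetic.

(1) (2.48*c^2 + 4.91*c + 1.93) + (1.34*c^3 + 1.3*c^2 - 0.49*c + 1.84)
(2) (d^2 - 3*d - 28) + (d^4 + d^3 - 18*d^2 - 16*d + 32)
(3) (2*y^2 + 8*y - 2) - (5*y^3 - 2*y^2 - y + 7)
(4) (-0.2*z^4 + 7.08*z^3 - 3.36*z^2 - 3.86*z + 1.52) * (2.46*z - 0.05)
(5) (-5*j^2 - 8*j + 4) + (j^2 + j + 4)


(1) = 1.34*c^3 + 3.78*c^2 + 4.42*c + 3.77
(2) = d^4 + d^3 - 17*d^2 - 19*d + 4
(3) = -5*y^3 + 4*y^2 + 9*y - 9
(4) = -0.492*z^5 + 17.4268*z^4 - 8.6196*z^3 - 9.3276*z^2 + 3.9322*z - 0.076
(5) = -4*j^2 - 7*j + 8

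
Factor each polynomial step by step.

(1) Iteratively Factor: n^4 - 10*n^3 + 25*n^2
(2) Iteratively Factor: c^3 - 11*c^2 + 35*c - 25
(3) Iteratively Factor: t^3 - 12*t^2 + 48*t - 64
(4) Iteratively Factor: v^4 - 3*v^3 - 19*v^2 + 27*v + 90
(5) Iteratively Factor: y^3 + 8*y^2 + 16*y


(1) = (n)*(n^3 - 10*n^2 + 25*n) = n*(n - 5)*(n^2 - 5*n) = n^2*(n - 5)*(n - 5)
(2) = (c - 5)*(c^2 - 6*c + 5) = (c - 5)^2*(c - 1)
(3) = (t - 4)*(t^2 - 8*t + 16) = (t - 4)^2*(t - 4)
(4) = (v + 3)*(v^3 - 6*v^2 - v + 30) = (v + 2)*(v + 3)*(v^2 - 8*v + 15) = (v - 3)*(v + 2)*(v + 3)*(v - 5)
(5) = (y + 4)*(y^2 + 4*y) = (y + 4)^2*(y)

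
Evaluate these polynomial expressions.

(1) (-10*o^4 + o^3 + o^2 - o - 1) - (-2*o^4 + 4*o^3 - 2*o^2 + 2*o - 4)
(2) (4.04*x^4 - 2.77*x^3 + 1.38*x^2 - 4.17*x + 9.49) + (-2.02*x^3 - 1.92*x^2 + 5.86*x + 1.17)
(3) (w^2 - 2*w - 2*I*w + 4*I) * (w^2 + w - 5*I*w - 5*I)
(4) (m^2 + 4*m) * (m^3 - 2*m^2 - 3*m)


(1) = -8*o^4 - 3*o^3 + 3*o^2 - 3*o + 3
(2) = 4.04*x^4 - 4.79*x^3 - 0.54*x^2 + 1.69*x + 10.66
(3) = w^4 - w^3 - 7*I*w^3 - 12*w^2 + 7*I*w^2 + 10*w + 14*I*w + 20
(4) = m^5 + 2*m^4 - 11*m^3 - 12*m^2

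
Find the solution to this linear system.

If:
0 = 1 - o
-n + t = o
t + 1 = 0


Then:
n = -2
o = 1
t = -1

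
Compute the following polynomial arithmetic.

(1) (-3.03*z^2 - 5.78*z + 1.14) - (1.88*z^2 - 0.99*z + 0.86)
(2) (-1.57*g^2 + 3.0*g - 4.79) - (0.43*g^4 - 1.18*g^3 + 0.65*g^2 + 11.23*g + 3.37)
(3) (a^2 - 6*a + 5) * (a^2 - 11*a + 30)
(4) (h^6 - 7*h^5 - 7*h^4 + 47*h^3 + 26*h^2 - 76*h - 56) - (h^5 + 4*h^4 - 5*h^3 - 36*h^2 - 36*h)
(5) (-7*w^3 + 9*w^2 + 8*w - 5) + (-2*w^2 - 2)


(1) = -4.91*z^2 - 4.79*z + 0.28
(2) = -0.43*g^4 + 1.18*g^3 - 2.22*g^2 - 8.23*g - 8.16
(3) = a^4 - 17*a^3 + 101*a^2 - 235*a + 150
(4) = h^6 - 8*h^5 - 11*h^4 + 52*h^3 + 62*h^2 - 40*h - 56
(5) = -7*w^3 + 7*w^2 + 8*w - 7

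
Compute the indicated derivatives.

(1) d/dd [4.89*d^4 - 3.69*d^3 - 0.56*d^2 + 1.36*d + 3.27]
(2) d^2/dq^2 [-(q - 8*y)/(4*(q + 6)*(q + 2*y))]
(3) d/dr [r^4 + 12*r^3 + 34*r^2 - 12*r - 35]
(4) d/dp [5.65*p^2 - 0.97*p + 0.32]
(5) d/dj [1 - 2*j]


(1) = 19.56*d^3 - 11.07*d^2 - 1.12*d + 1.36
(2) = ((-q + 8*y)*(q + 6)^2 + (-q + 8*y)*(q + 6)*(q + 2*y) + (-q + 8*y)*(q + 2*y)^2 + (q + 6)^2*(q + 2*y) + (q + 6)*(q + 2*y)^2)/(2*(q + 6)^3*(q + 2*y)^3)
(3) = 4*r^3 + 36*r^2 + 68*r - 12
(4) = 11.3*p - 0.97
(5) = -2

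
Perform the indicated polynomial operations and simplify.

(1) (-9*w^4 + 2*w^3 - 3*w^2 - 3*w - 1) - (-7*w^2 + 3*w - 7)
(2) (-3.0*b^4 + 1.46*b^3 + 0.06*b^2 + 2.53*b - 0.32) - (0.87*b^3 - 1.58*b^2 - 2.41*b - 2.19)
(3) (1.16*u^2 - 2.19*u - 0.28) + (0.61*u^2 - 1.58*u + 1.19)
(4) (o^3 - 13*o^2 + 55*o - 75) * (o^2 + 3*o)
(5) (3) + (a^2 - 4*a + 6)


(1) = -9*w^4 + 2*w^3 + 4*w^2 - 6*w + 6
(2) = -3.0*b^4 + 0.59*b^3 + 1.64*b^2 + 4.94*b + 1.87
(3) = 1.77*u^2 - 3.77*u + 0.91
(4) = o^5 - 10*o^4 + 16*o^3 + 90*o^2 - 225*o
(5) = a^2 - 4*a + 9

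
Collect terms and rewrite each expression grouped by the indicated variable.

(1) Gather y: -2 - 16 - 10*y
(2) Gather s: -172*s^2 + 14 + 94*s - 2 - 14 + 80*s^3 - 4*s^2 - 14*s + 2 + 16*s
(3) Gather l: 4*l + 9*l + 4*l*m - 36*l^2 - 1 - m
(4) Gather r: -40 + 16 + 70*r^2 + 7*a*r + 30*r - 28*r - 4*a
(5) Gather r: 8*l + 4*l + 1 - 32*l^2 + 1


(1) = -10*y - 18
(2) = 80*s^3 - 176*s^2 + 96*s
(3) = -36*l^2 + l*(4*m + 13) - m - 1
(4) = -4*a + 70*r^2 + r*(7*a + 2) - 24
(5) = -32*l^2 + 12*l + 2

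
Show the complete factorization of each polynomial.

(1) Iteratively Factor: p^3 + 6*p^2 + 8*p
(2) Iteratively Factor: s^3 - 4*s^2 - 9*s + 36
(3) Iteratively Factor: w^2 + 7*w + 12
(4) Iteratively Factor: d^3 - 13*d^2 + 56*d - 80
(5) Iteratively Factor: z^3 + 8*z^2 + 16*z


(1) = (p + 2)*(p^2 + 4*p) = (p + 2)*(p + 4)*(p)
(2) = (s - 4)*(s^2 - 9) = (s - 4)*(s - 3)*(s + 3)
(3) = (w + 3)*(w + 4)
(4) = (d - 4)*(d^2 - 9*d + 20) = (d - 4)^2*(d - 5)
(5) = (z + 4)*(z^2 + 4*z) = z*(z + 4)*(z + 4)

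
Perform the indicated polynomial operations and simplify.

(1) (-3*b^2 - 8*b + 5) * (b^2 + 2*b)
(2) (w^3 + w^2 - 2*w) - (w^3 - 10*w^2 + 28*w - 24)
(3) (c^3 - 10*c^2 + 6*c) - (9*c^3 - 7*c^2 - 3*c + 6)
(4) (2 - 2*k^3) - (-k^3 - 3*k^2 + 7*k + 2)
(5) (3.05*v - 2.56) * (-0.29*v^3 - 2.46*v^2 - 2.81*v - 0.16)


(1) = -3*b^4 - 14*b^3 - 11*b^2 + 10*b
(2) = 11*w^2 - 30*w + 24
(3) = -8*c^3 - 3*c^2 + 9*c - 6
(4) = -k^3 + 3*k^2 - 7*k
(5) = -0.8845*v^4 - 6.7606*v^3 - 2.2729*v^2 + 6.7056*v + 0.4096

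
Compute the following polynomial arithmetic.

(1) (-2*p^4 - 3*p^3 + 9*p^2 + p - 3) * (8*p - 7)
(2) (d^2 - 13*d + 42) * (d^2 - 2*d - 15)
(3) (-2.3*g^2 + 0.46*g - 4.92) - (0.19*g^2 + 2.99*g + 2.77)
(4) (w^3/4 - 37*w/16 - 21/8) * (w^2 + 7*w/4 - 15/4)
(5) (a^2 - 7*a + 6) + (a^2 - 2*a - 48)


(1) = -16*p^5 - 10*p^4 + 93*p^3 - 55*p^2 - 31*p + 21
(2) = d^4 - 15*d^3 + 53*d^2 + 111*d - 630
(3) = -2.49*g^2 - 2.53*g - 7.69
(4) = w^5/4 + 7*w^4/16 - 13*w^3/4 - 427*w^2/64 + 261*w/64 + 315/32
(5) = 2*a^2 - 9*a - 42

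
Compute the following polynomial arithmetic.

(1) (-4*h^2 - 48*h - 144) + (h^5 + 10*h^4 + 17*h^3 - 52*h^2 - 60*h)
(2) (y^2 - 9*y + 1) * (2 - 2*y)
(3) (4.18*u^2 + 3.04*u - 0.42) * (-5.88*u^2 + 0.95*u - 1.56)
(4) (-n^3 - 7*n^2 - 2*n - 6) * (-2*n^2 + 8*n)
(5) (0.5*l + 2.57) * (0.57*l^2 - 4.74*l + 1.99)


(1) = h^5 + 10*h^4 + 17*h^3 - 56*h^2 - 108*h - 144
(2) = -2*y^3 + 20*y^2 - 20*y + 2
(3) = -24.5784*u^4 - 13.9042*u^3 - 1.1632*u^2 - 5.1414*u + 0.6552
(4) = 2*n^5 + 6*n^4 - 52*n^3 - 4*n^2 - 48*n
(5) = 0.285*l^3 - 0.9051*l^2 - 11.1868*l + 5.1143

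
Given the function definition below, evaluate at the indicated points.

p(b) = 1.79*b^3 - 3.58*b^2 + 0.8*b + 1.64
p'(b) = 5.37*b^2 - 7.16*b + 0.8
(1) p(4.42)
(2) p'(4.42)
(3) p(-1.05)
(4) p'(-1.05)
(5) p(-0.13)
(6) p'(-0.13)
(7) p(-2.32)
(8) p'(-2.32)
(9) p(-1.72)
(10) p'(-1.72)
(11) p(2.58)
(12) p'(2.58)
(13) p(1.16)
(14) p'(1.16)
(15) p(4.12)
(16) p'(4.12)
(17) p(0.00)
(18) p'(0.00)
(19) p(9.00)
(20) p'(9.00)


(1) = 89.80
(2) = 74.06
(3) = -5.22
(4) = 14.24
(5) = 1.47
(6) = 1.82
(7) = -41.84
(8) = 46.31
(9) = -19.44
(10) = 29.00
(11) = 10.61
(12) = 18.07
(13) = 0.54
(14) = -0.28
(15) = 69.35
(16) = 62.45
(17) = 1.64
(18) = 0.80
(19) = 1023.77
(20) = 371.33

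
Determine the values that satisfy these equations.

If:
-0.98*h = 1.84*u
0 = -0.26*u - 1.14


Then:
h = 8.23
u = -4.38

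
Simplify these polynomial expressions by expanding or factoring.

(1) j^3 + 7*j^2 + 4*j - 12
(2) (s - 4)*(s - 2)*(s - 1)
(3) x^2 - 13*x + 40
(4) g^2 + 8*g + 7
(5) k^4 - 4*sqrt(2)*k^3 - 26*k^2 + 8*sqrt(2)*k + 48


(1) = (j - 1)*(j + 2)*(j + 6)
(2) = s^3 - 7*s^2 + 14*s - 8
(3) = (x - 8)*(x - 5)
(4) = (g + 1)*(g + 7)
(5) = (k - 6*sqrt(2))*(k - sqrt(2))*(k + sqrt(2))*(k + 2*sqrt(2))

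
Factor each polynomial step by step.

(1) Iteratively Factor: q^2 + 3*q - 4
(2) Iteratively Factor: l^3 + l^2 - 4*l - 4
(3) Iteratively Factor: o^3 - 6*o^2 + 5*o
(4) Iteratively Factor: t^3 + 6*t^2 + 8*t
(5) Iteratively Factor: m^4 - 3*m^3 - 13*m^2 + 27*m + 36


(1) = (q + 4)*(q - 1)
(2) = (l - 2)*(l^2 + 3*l + 2) = (l - 2)*(l + 2)*(l + 1)
(3) = (o - 1)*(o^2 - 5*o) = (o - 5)*(o - 1)*(o)
(4) = (t)*(t^2 + 6*t + 8) = t*(t + 4)*(t + 2)
(5) = (m - 4)*(m^3 + m^2 - 9*m - 9) = (m - 4)*(m + 1)*(m^2 - 9) = (m - 4)*(m + 1)*(m + 3)*(m - 3)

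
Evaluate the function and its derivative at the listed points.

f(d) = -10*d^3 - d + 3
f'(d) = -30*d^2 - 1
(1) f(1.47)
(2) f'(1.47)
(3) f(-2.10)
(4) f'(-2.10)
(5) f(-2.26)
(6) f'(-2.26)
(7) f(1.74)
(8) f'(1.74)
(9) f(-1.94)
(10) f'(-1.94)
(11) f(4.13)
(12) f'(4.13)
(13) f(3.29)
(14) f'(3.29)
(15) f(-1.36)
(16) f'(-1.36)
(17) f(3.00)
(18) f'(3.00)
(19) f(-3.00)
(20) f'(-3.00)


(1) = -30.24
(2) = -65.83
(3) = 97.71
(4) = -133.30
(5) = 120.69
(6) = -154.23
(7) = -51.42
(8) = -91.83
(9) = 77.95
(10) = -113.91
(11) = -705.58
(12) = -512.71
(13) = -356.40
(14) = -325.72
(15) = 29.51
(16) = -56.49
(17) = -270.00
(18) = -271.00
(19) = 276.00
(20) = -271.00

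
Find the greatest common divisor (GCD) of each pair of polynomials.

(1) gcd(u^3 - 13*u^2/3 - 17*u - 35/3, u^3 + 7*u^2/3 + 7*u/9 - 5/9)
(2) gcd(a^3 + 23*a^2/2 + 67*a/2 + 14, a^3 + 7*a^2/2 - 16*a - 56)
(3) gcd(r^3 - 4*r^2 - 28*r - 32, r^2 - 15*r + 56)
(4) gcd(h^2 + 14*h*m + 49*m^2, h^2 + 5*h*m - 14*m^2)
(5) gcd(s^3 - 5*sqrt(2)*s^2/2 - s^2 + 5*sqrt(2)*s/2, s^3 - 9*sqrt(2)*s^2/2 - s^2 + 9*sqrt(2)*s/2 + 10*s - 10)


(1) = u^2 + 8*u/3 + 5/3
(2) = a + 4
(3) = gcd((r - 8)*(r + 2)^2, (r - 8)*(r - 7)) = r - 8
(4) = h + 7*m
(5) = gcd(s*(s - 1)*(s - 5*sqrt(2)/2), (s - 1)*(s - 5*sqrt(2)/2)*(s - 2*sqrt(2))) = s^2 + s*(-5*sqrt(2)/2 - 1) + 5*sqrt(2)/2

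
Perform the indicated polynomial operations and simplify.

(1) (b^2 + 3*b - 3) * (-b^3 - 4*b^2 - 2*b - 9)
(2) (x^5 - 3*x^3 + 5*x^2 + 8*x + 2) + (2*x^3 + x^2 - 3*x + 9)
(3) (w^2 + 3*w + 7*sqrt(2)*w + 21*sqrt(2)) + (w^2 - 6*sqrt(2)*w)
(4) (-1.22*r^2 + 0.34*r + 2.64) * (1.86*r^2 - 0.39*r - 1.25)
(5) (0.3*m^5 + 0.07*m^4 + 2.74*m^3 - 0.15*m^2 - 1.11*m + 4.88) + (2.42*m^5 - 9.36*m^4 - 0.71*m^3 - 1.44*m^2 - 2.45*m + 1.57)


(1) = -b^5 - 7*b^4 - 11*b^3 - 3*b^2 - 21*b + 27
(2) = x^5 - x^3 + 6*x^2 + 5*x + 11
(3) = 2*w^2 + sqrt(2)*w + 3*w + 21*sqrt(2)
(4) = -2.2692*r^4 + 1.1082*r^3 + 6.3028*r^2 - 1.4546*r - 3.3
(5) = 2.72*m^5 - 9.29*m^4 + 2.03*m^3 - 1.59*m^2 - 3.56*m + 6.45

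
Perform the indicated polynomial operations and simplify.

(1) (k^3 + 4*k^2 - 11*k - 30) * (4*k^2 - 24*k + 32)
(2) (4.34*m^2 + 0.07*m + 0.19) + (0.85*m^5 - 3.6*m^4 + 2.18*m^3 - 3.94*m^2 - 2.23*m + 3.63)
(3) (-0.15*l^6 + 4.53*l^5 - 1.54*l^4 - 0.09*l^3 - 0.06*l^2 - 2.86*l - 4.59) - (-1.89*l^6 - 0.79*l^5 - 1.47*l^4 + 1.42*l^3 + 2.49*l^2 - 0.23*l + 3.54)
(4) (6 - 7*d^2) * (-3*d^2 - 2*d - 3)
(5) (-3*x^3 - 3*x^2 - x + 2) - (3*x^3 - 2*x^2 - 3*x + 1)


(1) = 4*k^5 - 8*k^4 - 108*k^3 + 272*k^2 + 368*k - 960
(2) = 0.85*m^5 - 3.6*m^4 + 2.18*m^3 + 0.4*m^2 - 2.16*m + 3.82
(3) = 1.74*l^6 + 5.32*l^5 - 0.07*l^4 - 1.51*l^3 - 2.55*l^2 - 2.63*l - 8.13
(4) = 21*d^4 + 14*d^3 + 3*d^2 - 12*d - 18
(5) = -6*x^3 - x^2 + 2*x + 1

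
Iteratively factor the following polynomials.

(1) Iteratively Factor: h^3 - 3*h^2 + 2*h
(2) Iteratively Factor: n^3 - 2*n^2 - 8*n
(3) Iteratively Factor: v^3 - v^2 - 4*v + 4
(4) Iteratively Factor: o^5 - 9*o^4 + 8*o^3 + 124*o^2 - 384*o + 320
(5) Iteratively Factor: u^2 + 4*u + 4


(1) = (h - 1)*(h^2 - 2*h) = h*(h - 1)*(h - 2)
(2) = (n)*(n^2 - 2*n - 8) = n*(n - 4)*(n + 2)
(3) = (v - 1)*(v^2 - 4) = (v - 2)*(v - 1)*(v + 2)
(4) = (o - 4)*(o^4 - 5*o^3 - 12*o^2 + 76*o - 80) = (o - 4)*(o + 4)*(o^3 - 9*o^2 + 24*o - 20) = (o - 4)*(o - 2)*(o + 4)*(o^2 - 7*o + 10) = (o - 4)*(o - 2)^2*(o + 4)*(o - 5)
(5) = (u + 2)*(u + 2)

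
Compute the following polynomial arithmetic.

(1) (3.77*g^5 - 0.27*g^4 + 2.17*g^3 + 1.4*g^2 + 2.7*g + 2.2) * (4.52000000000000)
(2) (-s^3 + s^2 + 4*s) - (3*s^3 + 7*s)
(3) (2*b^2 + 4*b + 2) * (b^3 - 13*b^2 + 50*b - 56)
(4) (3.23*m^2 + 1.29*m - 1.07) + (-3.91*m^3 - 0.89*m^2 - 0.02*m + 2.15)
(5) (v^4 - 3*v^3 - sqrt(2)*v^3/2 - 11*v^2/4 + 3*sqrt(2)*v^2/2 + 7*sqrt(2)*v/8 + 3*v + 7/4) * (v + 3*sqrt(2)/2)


(1) = 17.0404*g^5 - 1.2204*g^4 + 9.8084*g^3 + 6.328*g^2 + 12.204*g + 9.944
(2) = -4*s^3 + s^2 - 3*s
(3) = 2*b^5 - 22*b^4 + 50*b^3 + 62*b^2 - 124*b - 112
(4) = -3.91*m^3 + 2.34*m^2 + 1.27*m + 1.08
(5) = v^5 - 3*v^4 + sqrt(2)*v^4 - 17*v^3/4 - 3*sqrt(2)*v^3 - 13*sqrt(2)*v^2/4 + 15*v^2/2 + 35*v/8 + 9*sqrt(2)*v/2 + 21*sqrt(2)/8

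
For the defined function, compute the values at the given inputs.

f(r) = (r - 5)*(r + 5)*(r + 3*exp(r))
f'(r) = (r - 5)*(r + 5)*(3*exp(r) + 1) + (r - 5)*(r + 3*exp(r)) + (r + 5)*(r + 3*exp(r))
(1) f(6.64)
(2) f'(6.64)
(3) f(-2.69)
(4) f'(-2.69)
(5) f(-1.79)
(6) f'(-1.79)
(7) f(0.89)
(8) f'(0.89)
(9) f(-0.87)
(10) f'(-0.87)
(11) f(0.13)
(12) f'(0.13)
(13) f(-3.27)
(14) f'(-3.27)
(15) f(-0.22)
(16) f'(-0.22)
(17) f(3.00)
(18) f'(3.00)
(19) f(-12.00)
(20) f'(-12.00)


(1) = 43942.83
(2) = 74404.73
(3) = 44.17
(4) = -8.00
(5) = 28.10
(6) = -28.10
(7) = -198.39
(8) = -186.47
(9) = -9.38
(10) = -55.39
(11) = -88.60
(12) = -109.42
(13) = 45.15
(14) = 4.70
(15) = -54.58
(16) = -85.99
(17) = -1012.11
(18) = -600.57
(19) = -1428.00
(20) = 407.00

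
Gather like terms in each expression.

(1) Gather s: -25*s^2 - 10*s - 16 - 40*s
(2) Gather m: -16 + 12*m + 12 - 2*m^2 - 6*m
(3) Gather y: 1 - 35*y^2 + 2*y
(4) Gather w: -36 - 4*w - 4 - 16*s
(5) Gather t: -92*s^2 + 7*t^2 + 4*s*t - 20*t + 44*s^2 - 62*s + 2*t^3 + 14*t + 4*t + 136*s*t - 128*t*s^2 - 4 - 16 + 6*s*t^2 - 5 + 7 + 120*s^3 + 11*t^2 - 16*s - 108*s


(1) = -25*s^2 - 50*s - 16
(2) = -2*m^2 + 6*m - 4
(3) = -35*y^2 + 2*y + 1
(4) = -16*s - 4*w - 40
(5) = 120*s^3 - 48*s^2 - 186*s + 2*t^3 + t^2*(6*s + 18) + t*(-128*s^2 + 140*s - 2) - 18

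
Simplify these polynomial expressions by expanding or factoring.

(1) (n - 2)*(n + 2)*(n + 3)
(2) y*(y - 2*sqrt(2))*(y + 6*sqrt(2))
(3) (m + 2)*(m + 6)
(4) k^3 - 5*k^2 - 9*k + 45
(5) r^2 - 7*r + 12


(1) = n^3 + 3*n^2 - 4*n - 12
(2) = y^3 + 4*sqrt(2)*y^2 - 24*y
(3) = m^2 + 8*m + 12
(4) = (k - 5)*(k - 3)*(k + 3)
(5) = (r - 4)*(r - 3)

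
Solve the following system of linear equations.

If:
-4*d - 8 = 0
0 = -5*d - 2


Then:
No Solution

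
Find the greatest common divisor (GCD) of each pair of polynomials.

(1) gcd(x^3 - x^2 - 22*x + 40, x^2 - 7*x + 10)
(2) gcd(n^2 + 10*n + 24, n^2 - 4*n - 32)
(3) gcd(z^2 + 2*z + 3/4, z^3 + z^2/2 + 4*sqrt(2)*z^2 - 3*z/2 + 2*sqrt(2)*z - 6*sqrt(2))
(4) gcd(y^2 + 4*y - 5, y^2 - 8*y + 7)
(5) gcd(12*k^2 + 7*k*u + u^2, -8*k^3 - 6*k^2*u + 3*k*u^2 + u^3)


(1) = gcd((x - 4)*(x - 2)*(x + 5), (x - 5)*(x - 2)) = x - 2
(2) = gcd((n + 4)*(n + 6), (n - 8)*(n + 4)) = n + 4
(3) = gcd((z + 1/2)*(z + 3/2), (z - 1)*(z + 3/2)*(z + 4*sqrt(2))) = z + 3/2
(4) = y - 1
(5) = gcd((3*k + u)*(4*k + u), (-2*k + u)*(k + u)*(4*k + u)) = 4*k + u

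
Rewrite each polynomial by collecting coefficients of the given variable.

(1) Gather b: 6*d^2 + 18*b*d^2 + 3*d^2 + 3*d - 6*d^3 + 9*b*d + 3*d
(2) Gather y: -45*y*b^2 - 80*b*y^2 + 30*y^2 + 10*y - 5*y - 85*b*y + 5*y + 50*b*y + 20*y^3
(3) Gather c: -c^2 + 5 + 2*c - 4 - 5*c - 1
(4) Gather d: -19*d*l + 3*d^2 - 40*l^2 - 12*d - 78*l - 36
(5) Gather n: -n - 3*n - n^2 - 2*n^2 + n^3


(1) = b*(18*d^2 + 9*d) - 6*d^3 + 9*d^2 + 6*d
(2) = 20*y^3 + y^2*(30 - 80*b) + y*(-45*b^2 - 35*b + 10)
(3) = -c^2 - 3*c
(4) = 3*d^2 + d*(-19*l - 12) - 40*l^2 - 78*l - 36
(5) = n^3 - 3*n^2 - 4*n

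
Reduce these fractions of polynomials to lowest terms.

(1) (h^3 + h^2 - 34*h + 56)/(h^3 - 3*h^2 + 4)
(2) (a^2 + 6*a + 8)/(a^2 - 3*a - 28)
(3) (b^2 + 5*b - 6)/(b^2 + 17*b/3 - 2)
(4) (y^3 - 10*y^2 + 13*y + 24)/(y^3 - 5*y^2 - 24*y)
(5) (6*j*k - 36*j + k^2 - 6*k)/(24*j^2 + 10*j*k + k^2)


(1) = (h^2 + 3*h - 28)/(h^2 - h - 2)
(2) = (a + 2)/(a - 7)
(3) = (3*b - 3)/(3*b - 1)
(4) = (y^2 - 2*y - 3)/(y^2 + 3*y)
(5) = (k - 6)/(4*j + k)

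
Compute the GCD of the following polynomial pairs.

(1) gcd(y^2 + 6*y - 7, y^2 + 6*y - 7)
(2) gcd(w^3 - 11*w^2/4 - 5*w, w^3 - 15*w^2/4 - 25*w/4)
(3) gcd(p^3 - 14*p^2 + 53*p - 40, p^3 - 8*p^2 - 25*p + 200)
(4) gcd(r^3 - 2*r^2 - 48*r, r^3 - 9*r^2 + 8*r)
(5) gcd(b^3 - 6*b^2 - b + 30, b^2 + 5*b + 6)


(1) = gcd((y - 1)*(y + 7), (y - 1)*(y + 7)) = y^2 + 6*y - 7
(2) = gcd(w*(w - 4)*(w + 5/4), w*(w - 5)*(w + 5/4)) = w^2 + 5*w/4
(3) = gcd((p - 8)*(p - 5)*(p - 1), (p - 8)*(p - 5)*(p + 5)) = p^2 - 13*p + 40
(4) = gcd(r*(r - 8)*(r + 6), r*(r - 8)*(r - 1)) = r^2 - 8*r
(5) = gcd((b - 5)*(b - 3)*(b + 2), (b + 2)*(b + 3)) = b + 2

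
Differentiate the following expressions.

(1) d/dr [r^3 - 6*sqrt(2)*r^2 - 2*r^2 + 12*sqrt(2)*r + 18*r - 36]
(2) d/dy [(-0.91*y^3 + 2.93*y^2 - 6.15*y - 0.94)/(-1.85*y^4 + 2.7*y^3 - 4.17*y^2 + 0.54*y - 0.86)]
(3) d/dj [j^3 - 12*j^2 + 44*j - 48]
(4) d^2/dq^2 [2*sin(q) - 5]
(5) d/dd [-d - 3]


(1) = 3*r^2 - 12*sqrt(2)*r - 4*r + 12*sqrt(2) + 18
(2) = (-1.6835*y^6 + 10.841*y^5 - 38.2488*y^4 + 25.2712*y^3 - 14.1015*y^2 - 12.8792*y + 5.7966)/(3.4225*y^8 - 9.99*y^7 + 22.719*y^6 - 24.516*y^5 + 23.4869*y^4 - 9.1476*y^3 + 7.464*y^2 - 0.9288*y + 0.7396)
(3) = 3*j^2 - 24*j + 44
(4) = -2*sin(q)
(5) = -1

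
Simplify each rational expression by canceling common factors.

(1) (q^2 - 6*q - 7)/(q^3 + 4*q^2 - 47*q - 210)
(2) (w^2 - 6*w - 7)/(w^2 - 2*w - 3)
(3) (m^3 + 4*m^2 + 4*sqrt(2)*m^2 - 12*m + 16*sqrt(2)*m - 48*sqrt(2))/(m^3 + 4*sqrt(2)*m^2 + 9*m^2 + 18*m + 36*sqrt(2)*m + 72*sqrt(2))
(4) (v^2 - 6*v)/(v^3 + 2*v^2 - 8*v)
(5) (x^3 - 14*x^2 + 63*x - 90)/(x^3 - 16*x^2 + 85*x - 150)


(1) = (q + 1)/(q^2 + 11*q + 30)
(2) = (w - 7)/(w - 3)
(3) = (m - 2)/(m + 3)
(4) = (v - 6)/(v^2 + 2*v - 8)
(5) = (x - 3)/(x - 5)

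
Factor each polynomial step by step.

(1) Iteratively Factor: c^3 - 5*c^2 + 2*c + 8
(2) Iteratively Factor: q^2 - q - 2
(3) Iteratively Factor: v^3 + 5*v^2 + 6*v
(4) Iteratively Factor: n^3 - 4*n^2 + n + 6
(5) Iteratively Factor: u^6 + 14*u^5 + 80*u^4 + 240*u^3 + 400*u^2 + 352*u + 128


(1) = (c - 2)*(c^2 - 3*c - 4) = (c - 4)*(c - 2)*(c + 1)
(2) = (q - 2)*(q + 1)
(3) = (v + 3)*(v^2 + 2*v) = (v + 2)*(v + 3)*(v)
(4) = (n - 3)*(n^2 - n - 2) = (n - 3)*(n - 2)*(n + 1)
(5) = (u + 2)*(u^5 + 12*u^4 + 56*u^3 + 128*u^2 + 144*u + 64) = (u + 2)^2*(u^4 + 10*u^3 + 36*u^2 + 56*u + 32) = (u + 2)^3*(u^3 + 8*u^2 + 20*u + 16) = (u + 2)^4*(u^2 + 6*u + 8) = (u + 2)^4*(u + 4)*(u + 2)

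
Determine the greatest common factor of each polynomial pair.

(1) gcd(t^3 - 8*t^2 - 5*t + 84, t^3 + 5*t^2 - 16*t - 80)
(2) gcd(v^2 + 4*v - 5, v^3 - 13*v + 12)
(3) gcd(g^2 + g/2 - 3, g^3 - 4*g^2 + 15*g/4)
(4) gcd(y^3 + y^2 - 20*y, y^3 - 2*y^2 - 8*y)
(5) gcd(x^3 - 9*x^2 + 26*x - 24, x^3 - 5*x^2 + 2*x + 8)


(1) = gcd((t - 7)*(t - 4)*(t + 3), (t - 4)*(t + 4)*(t + 5)) = t - 4
(2) = v - 1
(3) = g - 3/2
(4) = y^2 - 4*y
(5) = gcd((x - 4)*(x - 3)*(x - 2), (x - 4)*(x - 2)*(x + 1)) = x^2 - 6*x + 8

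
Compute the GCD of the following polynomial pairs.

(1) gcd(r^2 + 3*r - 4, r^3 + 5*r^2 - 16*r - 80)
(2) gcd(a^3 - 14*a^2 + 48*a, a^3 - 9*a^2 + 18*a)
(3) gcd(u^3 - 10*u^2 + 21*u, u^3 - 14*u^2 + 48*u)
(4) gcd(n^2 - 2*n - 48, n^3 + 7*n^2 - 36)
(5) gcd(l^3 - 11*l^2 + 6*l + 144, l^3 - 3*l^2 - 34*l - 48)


(1) = r + 4
(2) = gcd(a*(a - 8)*(a - 6), a*(a - 6)*(a - 3)) = a^2 - 6*a
(3) = gcd(u*(u - 7)*(u - 3), u*(u - 8)*(u - 6)) = u
(4) = gcd((n - 8)*(n + 6), (n - 2)*(n + 3)*(n + 6)) = n + 6
(5) = l^2 - 5*l - 24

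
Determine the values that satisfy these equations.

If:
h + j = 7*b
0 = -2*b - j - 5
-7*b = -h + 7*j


Then:
b = -5/2
h = -35/2
j = 0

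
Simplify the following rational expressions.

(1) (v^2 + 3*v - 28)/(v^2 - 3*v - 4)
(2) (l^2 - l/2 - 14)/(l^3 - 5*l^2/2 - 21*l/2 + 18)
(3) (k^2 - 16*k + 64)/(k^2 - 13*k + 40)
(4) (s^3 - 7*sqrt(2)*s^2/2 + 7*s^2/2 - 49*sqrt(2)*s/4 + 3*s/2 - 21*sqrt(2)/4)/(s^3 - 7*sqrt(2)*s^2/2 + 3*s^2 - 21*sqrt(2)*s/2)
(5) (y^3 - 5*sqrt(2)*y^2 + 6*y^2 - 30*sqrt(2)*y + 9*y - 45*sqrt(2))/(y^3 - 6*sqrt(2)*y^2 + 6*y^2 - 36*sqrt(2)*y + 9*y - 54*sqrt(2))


(1) = (v + 7)/(v + 1)
(2) = (2*l + 7)/(2*l^2 + 3*l - 9)
(3) = (k - 8)/(k - 5)
(4) = (8*s + 4)/(8*s)
(5) = (y - 5*sqrt(2))/(y - 6*sqrt(2))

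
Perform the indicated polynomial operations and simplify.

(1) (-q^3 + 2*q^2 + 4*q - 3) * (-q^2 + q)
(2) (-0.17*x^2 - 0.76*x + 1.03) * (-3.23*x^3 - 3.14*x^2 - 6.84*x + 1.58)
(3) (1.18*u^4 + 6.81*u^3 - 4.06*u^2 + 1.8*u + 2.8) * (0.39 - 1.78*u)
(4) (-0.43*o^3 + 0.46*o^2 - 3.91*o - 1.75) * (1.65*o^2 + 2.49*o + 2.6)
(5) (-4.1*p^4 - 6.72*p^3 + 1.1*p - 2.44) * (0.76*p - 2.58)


(1) = q^5 - 3*q^4 - 2*q^3 + 7*q^2 - 3*q
(2) = 0.5491*x^5 + 2.9886*x^4 + 0.2223*x^3 + 1.6956*x^2 - 8.246*x + 1.6274
(3) = -2.1004*u^5 - 11.6616*u^4 + 9.8827*u^3 - 4.7874*u^2 - 4.282*u + 1.092
(4) = -0.7095*o^5 - 0.3117*o^4 - 6.4241*o^3 - 11.4274*o^2 - 14.5235*o - 4.55
(5) = -3.116*p^5 + 5.4708*p^4 + 17.3376*p^3 + 0.836*p^2 - 4.6924*p + 6.2952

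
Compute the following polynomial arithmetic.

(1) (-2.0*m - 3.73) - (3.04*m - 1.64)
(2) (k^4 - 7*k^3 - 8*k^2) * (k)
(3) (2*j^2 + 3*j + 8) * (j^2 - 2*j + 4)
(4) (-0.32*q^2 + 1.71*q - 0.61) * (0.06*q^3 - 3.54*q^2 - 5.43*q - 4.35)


(1) = -5.04*m - 2.09
(2) = k^5 - 7*k^4 - 8*k^3
(3) = 2*j^4 - j^3 + 10*j^2 - 4*j + 32
(4) = -0.0192*q^5 + 1.2354*q^4 - 4.3524*q^3 - 5.7339*q^2 - 4.1262*q + 2.6535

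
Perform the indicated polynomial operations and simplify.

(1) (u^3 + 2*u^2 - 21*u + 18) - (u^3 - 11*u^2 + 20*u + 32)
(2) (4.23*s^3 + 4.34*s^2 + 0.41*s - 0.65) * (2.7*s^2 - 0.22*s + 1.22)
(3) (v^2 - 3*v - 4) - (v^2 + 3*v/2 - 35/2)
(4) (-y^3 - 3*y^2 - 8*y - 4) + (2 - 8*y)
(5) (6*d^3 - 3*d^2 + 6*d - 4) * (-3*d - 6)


(1) = 13*u^2 - 41*u - 14
(2) = 11.421*s^5 + 10.7874*s^4 + 5.3128*s^3 + 3.4496*s^2 + 0.6432*s - 0.793
(3) = 27/2 - 9*v/2
(4) = -y^3 - 3*y^2 - 16*y - 2
(5) = -18*d^4 - 27*d^3 - 24*d + 24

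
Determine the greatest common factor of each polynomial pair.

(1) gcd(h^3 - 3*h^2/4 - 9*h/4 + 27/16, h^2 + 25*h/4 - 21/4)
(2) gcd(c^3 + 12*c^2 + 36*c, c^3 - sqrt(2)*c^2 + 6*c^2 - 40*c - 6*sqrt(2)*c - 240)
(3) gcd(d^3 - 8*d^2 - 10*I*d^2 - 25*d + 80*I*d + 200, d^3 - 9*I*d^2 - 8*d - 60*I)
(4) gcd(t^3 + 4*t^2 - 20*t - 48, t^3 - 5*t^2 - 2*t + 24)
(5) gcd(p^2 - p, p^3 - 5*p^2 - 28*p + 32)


(1) = h - 3/4
(2) = gcd(c*(c + 6)^2, (c + 6)*(c - 5*sqrt(2))*(c + 4*sqrt(2))) = c + 6
(3) = d - 5*I
(4) = gcd((t - 4)*(t + 2)*(t + 6), (t - 4)*(t - 3)*(t + 2)) = t^2 - 2*t - 8
(5) = p - 1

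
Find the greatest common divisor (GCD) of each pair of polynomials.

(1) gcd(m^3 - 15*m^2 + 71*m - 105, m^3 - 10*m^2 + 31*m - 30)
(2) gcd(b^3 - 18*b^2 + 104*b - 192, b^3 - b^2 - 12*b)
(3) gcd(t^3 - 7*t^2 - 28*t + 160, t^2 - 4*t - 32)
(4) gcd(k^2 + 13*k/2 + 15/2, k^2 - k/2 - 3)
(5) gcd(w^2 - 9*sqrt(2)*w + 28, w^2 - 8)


(1) = m^2 - 8*m + 15
(2) = gcd((b - 8)*(b - 6)*(b - 4), b*(b - 4)*(b + 3)) = b - 4
(3) = gcd((t - 8)*(t - 4)*(t + 5), (t - 8)*(t + 4)) = t - 8
(4) = gcd((k + 3/2)*(k + 5), (k - 2)*(k + 3/2)) = k + 3/2
(5) = gcd((w - 7*sqrt(2))*(w - 2*sqrt(2)), (w - 2*sqrt(2))*(w + 2*sqrt(2))) = w - 2*sqrt(2)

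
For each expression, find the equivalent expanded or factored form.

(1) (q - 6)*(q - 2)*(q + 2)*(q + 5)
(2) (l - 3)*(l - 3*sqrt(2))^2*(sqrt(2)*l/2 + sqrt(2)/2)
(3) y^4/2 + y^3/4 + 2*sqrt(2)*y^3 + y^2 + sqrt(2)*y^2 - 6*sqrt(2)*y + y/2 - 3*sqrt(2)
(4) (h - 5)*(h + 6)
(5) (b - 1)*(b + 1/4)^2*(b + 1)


(1) = q^4 - q^3 - 34*q^2 + 4*q + 120
(2) = sqrt(2)*l^4/2 - 6*l^3 - sqrt(2)*l^3 + 15*sqrt(2)*l^2/2 + 12*l^2 - 18*sqrt(2)*l + 18*l - 27*sqrt(2)
(3) = (y/2 + sqrt(2))*(y + 1/2)*(y - sqrt(2))*(y + 3*sqrt(2))
(4) = h^2 + h - 30
(5) = b^4 + b^3/2 - 15*b^2/16 - b/2 - 1/16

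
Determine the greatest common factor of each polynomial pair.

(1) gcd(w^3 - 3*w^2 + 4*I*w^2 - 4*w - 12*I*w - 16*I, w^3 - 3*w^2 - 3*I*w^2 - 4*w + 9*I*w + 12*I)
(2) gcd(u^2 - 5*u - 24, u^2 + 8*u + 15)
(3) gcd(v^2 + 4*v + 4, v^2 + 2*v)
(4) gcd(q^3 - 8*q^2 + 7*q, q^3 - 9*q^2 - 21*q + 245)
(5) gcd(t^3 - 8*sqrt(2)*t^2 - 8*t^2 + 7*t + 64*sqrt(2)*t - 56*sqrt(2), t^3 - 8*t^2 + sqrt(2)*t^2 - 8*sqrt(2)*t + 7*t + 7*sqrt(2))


(1) = w^2 - 3*w - 4
(2) = u + 3
(3) = v + 2
(4) = gcd(q*(q - 7)*(q - 1), (q - 7)^2*(q + 5)) = q - 7
(5) = t^2 - 8*t + 7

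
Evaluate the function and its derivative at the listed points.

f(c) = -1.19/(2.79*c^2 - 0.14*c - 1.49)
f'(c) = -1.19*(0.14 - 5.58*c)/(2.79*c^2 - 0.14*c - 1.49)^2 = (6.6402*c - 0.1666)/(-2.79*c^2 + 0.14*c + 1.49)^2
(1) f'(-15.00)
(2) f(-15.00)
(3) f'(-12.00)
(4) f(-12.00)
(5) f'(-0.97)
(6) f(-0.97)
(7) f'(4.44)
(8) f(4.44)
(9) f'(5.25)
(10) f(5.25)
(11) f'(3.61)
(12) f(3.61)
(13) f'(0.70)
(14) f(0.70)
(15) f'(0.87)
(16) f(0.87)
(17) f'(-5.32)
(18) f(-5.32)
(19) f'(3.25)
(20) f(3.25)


(1) = -0.00
(2) = -0.00
(3) = -0.00
(4) = -0.00
(5) = -4.09
(6) = -0.94
(7) = 0.01
(8) = -0.02
(9) = 0.01
(10) = -0.02
(11) = 0.02
(12) = -0.03
(13) = 91.84
(14) = 5.39
(15) = 22.45
(16) = -2.38
(17) = -0.01
(18) = -0.02
(19) = 0.03
(20) = -0.04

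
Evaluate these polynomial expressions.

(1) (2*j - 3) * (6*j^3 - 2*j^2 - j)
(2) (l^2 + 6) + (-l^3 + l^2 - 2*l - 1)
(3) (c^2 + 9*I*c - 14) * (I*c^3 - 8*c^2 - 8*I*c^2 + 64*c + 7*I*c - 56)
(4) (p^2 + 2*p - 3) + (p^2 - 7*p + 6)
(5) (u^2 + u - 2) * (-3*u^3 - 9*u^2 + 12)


(1) = 12*j^4 - 22*j^3 + 4*j^2 + 3*j
(2) = -l^3 + 2*l^2 - 2*l + 5
(3) = I*c^5 - 17*c^4 - 8*I*c^4 + 136*c^3 - 79*I*c^3 - 7*c^2 + 688*I*c^2 - 896*c - 602*I*c + 784
(4) = 2*p^2 - 5*p + 3
(5) = -3*u^5 - 12*u^4 - 3*u^3 + 30*u^2 + 12*u - 24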